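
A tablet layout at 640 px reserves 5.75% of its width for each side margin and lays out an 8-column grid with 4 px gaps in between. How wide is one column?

640 × (1 − 2·5.75%) = 640 × 88.5% = 566.4 px for the columns.
8 columns + 7 gaps: 8c + 7·4 = 566.4.
8c = 566.4 − 28 = 538.4, so c = 67.3 px.

67.3 px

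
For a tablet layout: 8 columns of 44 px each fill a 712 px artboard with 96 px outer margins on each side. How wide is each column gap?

Inside the margins: 712 − 192 = 520 px.
8 columns take 8·44 = 352 px; remaining 168 splits into 7 column gaps.
g = 168 / 7 = 24 px.

24 px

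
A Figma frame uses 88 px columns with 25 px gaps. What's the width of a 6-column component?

6 columns plus 5 gaps: 528 + 125 = 653 px.

653 px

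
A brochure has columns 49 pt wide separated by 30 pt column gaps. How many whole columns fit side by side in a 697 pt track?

9 columns

9 columns: 9·49 + 8·30 = 681 pt ≤ 697.
10 columns: 760 pt > 697. So 9.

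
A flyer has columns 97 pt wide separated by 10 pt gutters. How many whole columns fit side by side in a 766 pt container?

7 columns: 7·97 + 6·10 = 739 pt ≤ 766.
8 columns: 846 pt > 766. So 7.

7 columns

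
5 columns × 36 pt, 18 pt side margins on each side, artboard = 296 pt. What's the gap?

20 pt

Subtract both margins: 296 − 2·18 = 260 pt.
Columns use 180 pt, leaving 80 pt across 4 gaps = 20 pt each.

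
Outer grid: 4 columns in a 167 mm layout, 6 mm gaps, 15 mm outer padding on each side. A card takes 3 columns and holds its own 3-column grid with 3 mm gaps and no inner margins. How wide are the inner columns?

31.75 mm

Subtract both margins: 167 − 2·15 = 137 mm.
4c + 3·6 = 137 → 4c = 119 → c = 29.75 mm.
3-column span = 3·29.75 + 2·6 = 101.25 mm.
3d + 2·3 = 101.25 → 3d = 95.25 → d = 31.75 mm.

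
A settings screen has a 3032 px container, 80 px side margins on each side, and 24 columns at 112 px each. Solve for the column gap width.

Take off 160 px of margins, leaving 2872 px.
Columns use 2688 px, leaving 184 px across 23 column gaps = 8 px each.

8 px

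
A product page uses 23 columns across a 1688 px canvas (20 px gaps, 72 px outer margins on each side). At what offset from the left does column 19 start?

Subtract both margins: 1688 − 2·72 = 1544 px.
1544 − 22·20 = 1104; ÷23 gives c = 48 px.
Column 19 starts at margin + 18·(column + gutter) = 72 + 18·68 = 1296 px.

1296 px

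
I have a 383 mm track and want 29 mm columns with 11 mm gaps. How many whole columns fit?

9 columns

k columns need k·29 + (k−1)·11 = k·40 − 11.
k·40 − 11 ≤ 383 → k ≤ 394 / 40 ≈ 9.85, so k = 9.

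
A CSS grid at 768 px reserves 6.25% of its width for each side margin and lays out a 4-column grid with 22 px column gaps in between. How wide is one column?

Each margin = 6.25% of 768 = 48 px; content = 768 − 2·48 = 672 px.
672 − 3·22 = 606; ÷4 gives c = 151.5 px.

151.5 px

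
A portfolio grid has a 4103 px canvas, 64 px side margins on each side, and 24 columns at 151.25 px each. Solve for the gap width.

Inside the margins: 4103 − 128 = 3975 px.
24 columns take 24·151.25 = 3630 px; remaining 345 splits into 23 gaps.
g = 345 / 23 = 15 px.

15 px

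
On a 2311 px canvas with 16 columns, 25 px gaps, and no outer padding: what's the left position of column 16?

16c + 15·25 = 2311 → 16c = 1936 → c = 121 px.
Before column 16: 15 columns + 15 gaps.
Offset = 15·(121 + 25) = 15·146 = 2190 px.

2190 px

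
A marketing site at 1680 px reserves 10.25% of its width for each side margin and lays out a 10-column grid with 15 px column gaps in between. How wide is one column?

120.06 px

1680 × (1 − 2·10.25%) = 1680 × 79.5% = 1335.6 px for the columns.
1335.6 − 9·15 = 1200.6; ÷10 gives c = 120.06 px.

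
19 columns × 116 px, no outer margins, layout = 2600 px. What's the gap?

19 columns take 19·116 = 2204 px; remaining 396 splits into 18 gaps.
g = 396 / 18 = 22 px.

22 px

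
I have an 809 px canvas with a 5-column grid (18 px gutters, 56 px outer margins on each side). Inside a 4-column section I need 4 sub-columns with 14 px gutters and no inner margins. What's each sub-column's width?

Take off 112 px of margins, leaving 697 px.
5 columns + 4 gutters: 5c + 4·18 = 697.
5c = 697 − 72 = 625, so c = 125 px.
4-column span = 4·125 + 3·18 = 554 px.
4 columns + 3 gutters: 4d + 3·14 = 554.
4d = 554 − 42 = 512, so d = 128 px.

128 px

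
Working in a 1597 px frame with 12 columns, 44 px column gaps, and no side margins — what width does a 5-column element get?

639.75 px

1597 − 11·44 = 1113; ÷12 gives c = 92.75 px.
5 columns plus 4 column gaps: 463.75 + 176 = 639.75 px.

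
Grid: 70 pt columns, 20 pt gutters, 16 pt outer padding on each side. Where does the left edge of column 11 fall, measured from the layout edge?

916 pt

Before column 11: the margin + 10 columns + 10 gutters.
Offset = 16 + 10·(70 + 20) = 16 + 900 = 916 pt.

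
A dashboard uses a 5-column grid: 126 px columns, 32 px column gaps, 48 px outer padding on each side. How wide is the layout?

854 px

Layout = 2·48 + 5·126 + 4·32 = 96 + 630 + 128 = 854 px.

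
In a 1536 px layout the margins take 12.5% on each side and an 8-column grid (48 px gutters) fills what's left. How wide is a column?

Margins: 12.5% × 1536 = 192 px each, so content = 1536 − 384 = 1152 px.
Subtracting 7 gutters of 48 leaves 816 for 8 columns, so c = 102 px.

102 px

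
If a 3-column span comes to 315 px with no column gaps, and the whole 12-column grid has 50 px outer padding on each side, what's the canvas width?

1360 px

315 / 3 = 105 px per column.
Summing: 100 + 1260 = 1360 px.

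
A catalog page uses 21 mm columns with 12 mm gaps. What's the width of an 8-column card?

8 columns plus 7 gaps: 168 + 84 = 252 mm.

252 mm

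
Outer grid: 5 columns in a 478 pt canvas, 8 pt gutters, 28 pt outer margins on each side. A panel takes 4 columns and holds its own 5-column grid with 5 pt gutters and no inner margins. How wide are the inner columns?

63.2 pt

Subtract both margins: 478 − 2·28 = 422 pt.
5c + 4·8 = 422 → 5c = 390 → c = 78 pt.
Span of 4: 4·78 + 3·8 = 312 + 24 = 336 pt.
5d + 4·5 = 336 → 5d = 316 → d = 63.2 pt.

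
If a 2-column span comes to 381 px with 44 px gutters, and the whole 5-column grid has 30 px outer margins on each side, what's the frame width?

1078.5 px

Subtracting 1 gutter of 44 leaves 337 for 2 columns, so c = 168.5 px.
Frame = 2·30 + 5·168.5 + 4·44 = 60 + 842.5 + 176 = 1078.5 px.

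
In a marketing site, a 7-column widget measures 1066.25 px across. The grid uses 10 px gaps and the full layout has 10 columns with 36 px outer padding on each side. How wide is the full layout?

1599.5 px

7c + 6·10 = 1066.25 → 7c = 1006.25 → c = 143.75 px.
Layout = 2·36 + 10·143.75 + 9·10 = 72 + 1437.5 + 90 = 1599.5 px.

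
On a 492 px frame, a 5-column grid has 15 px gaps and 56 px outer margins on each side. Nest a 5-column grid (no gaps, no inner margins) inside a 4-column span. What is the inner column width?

60.2 px

Outer content = 492 − 2·56 = 380 px.
Subtracting 4 gaps of 15 leaves 320 for 5 columns, so c = 64 px.
4 columns plus 3 gaps: 256 + 45 = 301 px.
With no gaps, each column is 301/5 = 60.2 px.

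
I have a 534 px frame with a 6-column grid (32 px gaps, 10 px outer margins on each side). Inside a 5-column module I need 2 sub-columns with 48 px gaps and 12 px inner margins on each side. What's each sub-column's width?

Inside the margins: 534 − 20 = 514 px.
Subtracting 5 gaps of 32 leaves 354 for 6 columns, so c = 59 px.
5-column span = 5·59 + 4·32 = 423 px.
Inner content = 423 − 2·12 = 399 px.
2 columns + 1 gap: 2d + 1·48 = 399.
2d = 399 − 48 = 351, so d = 175.5 px.

175.5 px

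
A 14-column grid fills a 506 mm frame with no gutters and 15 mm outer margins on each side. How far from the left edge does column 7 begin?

219 mm

Content = 506 − 2·15 = 476 mm.
With no gutters, each column is 476/14 = 34 mm.
Column 7 starts at margin + 6·(column + gutter) = 15 + 6·34 = 219 mm.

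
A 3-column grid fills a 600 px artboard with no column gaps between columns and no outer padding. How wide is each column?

200 px

3c = 600 → c = 200 px.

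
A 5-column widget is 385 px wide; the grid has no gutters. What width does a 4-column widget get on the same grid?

308 px

5c = 385 → c = 77 px.
4-column span = 4·77 = 308 px.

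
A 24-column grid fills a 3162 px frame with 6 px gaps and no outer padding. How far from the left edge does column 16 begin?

1980 px

24 columns + 23 gaps: 24c + 23·6 = 3162.
24c = 3162 − 138 = 3024, so c = 126 px.
No margin, so column 16 starts at 15·(column + gutter) = 15·132 = 1980 px.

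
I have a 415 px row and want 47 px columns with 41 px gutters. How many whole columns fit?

5 columns

Each extra column adds 47 + 41 = 88 px.
(415 + 41) / 88 = 5.18, so 5 columns fit.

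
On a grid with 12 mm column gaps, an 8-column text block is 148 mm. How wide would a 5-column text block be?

8 columns + 7 column gaps: 8c + 7·12 = 148.
8c = 148 − 84 = 64, so c = 8 mm.
Span of 5: 5·8 + 4·12 = 40 + 48 = 88 mm.

88 mm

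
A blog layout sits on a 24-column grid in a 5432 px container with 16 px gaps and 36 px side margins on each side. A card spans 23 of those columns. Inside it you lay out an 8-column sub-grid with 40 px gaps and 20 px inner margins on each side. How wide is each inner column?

602 px

Take off 72 px of margins, leaving 5360 px.
24c + 23·16 = 5360 → 24c = 4992 → c = 208 px.
23-column span = 23·208 + 22·16 = 5136 px.
Inner content = 5136 − 2·20 = 5096 px.
8 columns + 7 gaps: 8d + 7·40 = 5096.
8d = 5096 − 280 = 4816, so d = 602 px.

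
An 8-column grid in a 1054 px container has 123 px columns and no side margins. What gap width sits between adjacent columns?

Columns use 984 px, leaving 70 px across 7 gaps = 10 px each.

10 px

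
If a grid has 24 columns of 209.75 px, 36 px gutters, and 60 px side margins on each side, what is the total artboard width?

Adding margins, columns and gutters: 120 + 5034 + 828 = 5982 px.

5982 px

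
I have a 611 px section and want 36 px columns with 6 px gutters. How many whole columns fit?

14 columns: 14·36 + 13·6 = 582 px ≤ 611.
15 columns: 624 px > 611. So 14.

14 columns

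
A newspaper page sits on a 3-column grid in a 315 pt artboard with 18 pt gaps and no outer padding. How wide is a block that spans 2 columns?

Subtracting 2 gaps of 18 leaves 279 for 3 columns, so c = 93 pt.
Span of 2: 2·93 + 1·18 = 186 + 18 = 204 pt.

204 pt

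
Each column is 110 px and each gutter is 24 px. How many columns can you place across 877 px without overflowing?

6 columns

Each extra column adds 110 + 24 = 134 px.
(877 + 24) / 134 = 6.72, so 6 columns fit.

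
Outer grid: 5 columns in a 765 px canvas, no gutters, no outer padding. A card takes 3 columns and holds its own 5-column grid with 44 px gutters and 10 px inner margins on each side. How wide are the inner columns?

765 / 5 = 153 px per column.
With no gutters, 3 columns span 3·153 = 459 px.
Inner content = 459 − 2·10 = 439 px.
5d + 4·44 = 439 → 5d = 263 → d = 52.6 px.

52.6 px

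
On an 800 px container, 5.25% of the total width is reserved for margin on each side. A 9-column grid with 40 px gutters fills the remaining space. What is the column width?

800 × (1 − 2·5.25%) = 800 × 89.5% = 716 px for the columns.
Subtracting 8 gutters of 40 leaves 396 for 9 columns, so c = 44 px.

44 px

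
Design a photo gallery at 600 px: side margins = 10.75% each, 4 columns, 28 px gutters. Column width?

96.75 px

Margins: 10.75% × 600 = 64.5 px each, so content = 600 − 129 = 471 px.
Subtracting 3 gutters of 28 leaves 387 for 4 columns, so c = 96.75 px.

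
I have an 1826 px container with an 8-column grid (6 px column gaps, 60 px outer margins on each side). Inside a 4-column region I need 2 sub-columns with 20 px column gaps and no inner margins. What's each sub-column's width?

Take off 120 px of margins, leaving 1706 px.
8c + 7·6 = 1706 → 8c = 1664 → c = 208 px.
Span of 4: 4·208 + 3·6 = 832 + 18 = 850 px.
Subtracting 1 column gap of 20 leaves 830 for 2 columns, so d = 415 px.

415 px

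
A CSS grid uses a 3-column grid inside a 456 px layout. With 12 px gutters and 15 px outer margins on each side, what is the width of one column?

134 px

Content width = 456 − 2·15 = 426 px.
Subtracting 2 gutters of 12 leaves 402 for 3 columns, so c = 134 px.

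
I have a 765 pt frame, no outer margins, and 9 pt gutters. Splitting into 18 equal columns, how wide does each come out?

34 pt

765 − 17·9 = 612; ÷18 gives c = 34 pt.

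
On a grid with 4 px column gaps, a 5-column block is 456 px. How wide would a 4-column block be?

456 − 4·4 = 440; ÷5 gives c = 88 px.
4-column span = 4·88 + 3·4 = 364 px.

364 px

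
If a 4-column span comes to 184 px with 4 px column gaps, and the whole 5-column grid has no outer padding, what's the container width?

4 columns + 3 column gaps: 4c + 3·4 = 184.
4c = 184 − 12 = 172, so c = 43 px.
Total width: 5·43 + 4·4 = 231 px.

231 px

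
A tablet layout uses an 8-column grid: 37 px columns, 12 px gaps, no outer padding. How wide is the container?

380 px

Summing: 296 + 84 = 380 px.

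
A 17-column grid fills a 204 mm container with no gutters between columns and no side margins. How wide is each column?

17c = 204 → c = 12 mm.

12 mm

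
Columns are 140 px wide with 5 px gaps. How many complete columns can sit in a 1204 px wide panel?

k columns need k·140 + (k−1)·5 = k·145 − 5.
k·145 − 5 ≤ 1204 → k ≤ 1209 / 145 ≈ 8.34, so k = 8.

8 columns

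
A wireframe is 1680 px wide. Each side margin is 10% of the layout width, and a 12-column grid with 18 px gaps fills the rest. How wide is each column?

Margins: 10% × 1680 = 168 px each, so content = 1680 − 336 = 1344 px.
12c + 11·18 = 1344 → 12c = 1146 → c = 95.5 px.

95.5 px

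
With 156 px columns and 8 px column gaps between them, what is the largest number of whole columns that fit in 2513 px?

15 columns

Each extra column adds 156 + 8 = 164 px.
(2513 + 8) / 164 = 15.37, so 15 columns fit.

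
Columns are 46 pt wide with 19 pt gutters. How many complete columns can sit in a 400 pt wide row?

Each extra column adds 46 + 19 = 65 pt.
(400 + 19) / 65 = 6.45, so 6 columns fit.

6 columns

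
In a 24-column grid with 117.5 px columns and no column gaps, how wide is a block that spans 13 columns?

1527.5 px

With no column gaps, 13 columns span 13·117.5 = 1527.5 px.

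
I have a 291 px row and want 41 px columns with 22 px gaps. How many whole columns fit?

4 columns: 4·41 + 3·22 = 230 px ≤ 291.
5 columns: 293 px > 291. So 4.

4 columns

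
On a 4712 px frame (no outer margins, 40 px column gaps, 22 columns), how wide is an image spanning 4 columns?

824 px

22 columns + 21 column gaps: 22c + 21·40 = 4712.
22c = 4712 − 840 = 3872, so c = 176 px.
Span of 4: 4·176 + 3·40 = 704 + 120 = 824 px.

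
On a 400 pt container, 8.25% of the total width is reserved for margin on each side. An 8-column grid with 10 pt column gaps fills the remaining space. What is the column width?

33 pt

Margins: 8.25% × 400 = 33 pt each, so content = 400 − 66 = 334 pt.
8c + 7·10 = 334 → 8c = 264 → c = 33 pt.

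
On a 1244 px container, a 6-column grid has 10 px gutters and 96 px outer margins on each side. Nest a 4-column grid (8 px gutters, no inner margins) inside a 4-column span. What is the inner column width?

168.5 px

Subtract both margins: 1244 − 2·96 = 1052 px.
1052 − 5·10 = 1002; ÷6 gives c = 167 px.
4 columns plus 3 gutters: 668 + 30 = 698 px.
698 − 3·8 = 674; ÷4 gives d = 168.5 px.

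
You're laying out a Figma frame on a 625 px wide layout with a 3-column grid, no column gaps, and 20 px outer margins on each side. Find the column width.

Content width = 625 − 2·20 = 585 px.
585 / 3 = 195 px per column.

195 px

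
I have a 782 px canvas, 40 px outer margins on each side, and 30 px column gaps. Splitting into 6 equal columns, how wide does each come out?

Subtract both margins: 782 − 2·40 = 702 px.
702 − 5·30 = 552; ÷6 gives c = 92 px.

92 px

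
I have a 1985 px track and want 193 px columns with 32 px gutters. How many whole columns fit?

8 columns

k columns need k·193 + (k−1)·32 = k·225 − 32.
k·225 − 32 ≤ 1985 → k ≤ 2017 / 225 ≈ 8.96, so k = 8.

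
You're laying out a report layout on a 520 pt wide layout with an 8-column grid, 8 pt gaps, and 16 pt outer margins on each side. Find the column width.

54 pt

Inside the margins: 520 − 32 = 488 pt.
8 columns + 7 gaps: 8c + 7·8 = 488.
8c = 488 − 56 = 432, so c = 54 pt.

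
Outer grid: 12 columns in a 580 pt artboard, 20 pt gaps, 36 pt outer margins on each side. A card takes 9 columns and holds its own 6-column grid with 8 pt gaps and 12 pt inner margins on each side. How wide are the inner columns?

Subtract both margins: 580 − 2·36 = 508 pt.
12c + 11·20 = 508 → 12c = 288 → c = 24 pt.
9 columns plus 8 gaps: 216 + 160 = 376 pt.
Inner content = 376 − 2·12 = 352 pt.
352 − 5·8 = 312; ÷6 gives d = 52 pt.

52 pt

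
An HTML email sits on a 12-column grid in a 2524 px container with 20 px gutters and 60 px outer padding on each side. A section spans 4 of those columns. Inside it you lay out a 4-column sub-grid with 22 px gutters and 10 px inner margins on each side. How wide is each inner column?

Subtract both margins: 2524 − 2·60 = 2404 px.
12c + 11·20 = 2404 → 12c = 2184 → c = 182 px.
Span of 4: 4·182 + 3·20 = 728 + 60 = 788 px.
Inner content = 788 − 2·10 = 768 px.
768 − 3·22 = 702; ÷4 gives d = 175.5 px.

175.5 px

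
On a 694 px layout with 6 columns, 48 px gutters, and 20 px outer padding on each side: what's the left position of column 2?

Take off 40 px of margins, leaving 654 px.
6 columns + 5 gutters: 6c + 5·48 = 654.
6c = 654 − 240 = 414, so c = 69 px.
Before column 2: the margin + 1 column + 1 gutter.
Offset = 20 + 1·(69 + 48) = 20 + 117 = 137 px.

137 px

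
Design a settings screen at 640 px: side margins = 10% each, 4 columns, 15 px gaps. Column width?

116.75 px

Margins: 10% × 640 = 64 px each, so content = 640 − 128 = 512 px.
512 − 3·15 = 467; ÷4 gives c = 116.75 px.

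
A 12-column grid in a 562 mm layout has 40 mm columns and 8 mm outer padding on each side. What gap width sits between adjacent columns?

6 mm

Take off 16 mm of margins, leaving 546 mm.
12·40 + 11g = 546 → 11g = 66 → g = 6 mm.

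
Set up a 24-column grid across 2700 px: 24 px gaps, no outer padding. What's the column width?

2700 − 23·24 = 2148; ÷24 gives c = 89.5 px.

89.5 px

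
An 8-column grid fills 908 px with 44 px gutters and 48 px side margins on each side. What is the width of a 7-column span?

705 px

Inside the margins: 908 − 96 = 812 px.
Subtracting 7 gutters of 44 leaves 504 for 8 columns, so c = 63 px.
7 columns plus 6 gutters: 441 + 264 = 705 px.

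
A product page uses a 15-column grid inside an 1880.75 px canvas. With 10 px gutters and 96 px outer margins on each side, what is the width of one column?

Subtract both margins: 1880.75 − 2·96 = 1688.75 px.
1688.75 − 14·10 = 1548.75; ÷15 gives c = 103.25 px.

103.25 px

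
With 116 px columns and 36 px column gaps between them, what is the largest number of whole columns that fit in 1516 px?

k columns need k·116 + (k−1)·36 = k·152 − 36.
k·152 − 36 ≤ 1516 → k ≤ 1552 / 152 ≈ 10.21, so k = 10.

10 columns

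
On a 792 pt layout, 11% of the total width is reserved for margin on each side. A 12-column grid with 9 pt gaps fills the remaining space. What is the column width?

43.23 pt

792 × (1 − 2·11%) = 792 × 78% = 617.76 pt for the columns.
12c + 11·9 = 617.76 → 12c = 518.76 → c = 43.23 pt.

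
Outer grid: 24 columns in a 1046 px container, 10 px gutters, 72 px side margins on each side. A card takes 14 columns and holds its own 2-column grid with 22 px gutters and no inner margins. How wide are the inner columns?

250 px

Outer content = 1046 − 2·72 = 902 px.
24 columns + 23 gutters: 24c + 23·10 = 902.
24c = 902 − 230 = 672, so c = 28 px.
14-column span = 14·28 + 13·10 = 522 px.
522 − 1·22 = 500; ÷2 gives d = 250 px.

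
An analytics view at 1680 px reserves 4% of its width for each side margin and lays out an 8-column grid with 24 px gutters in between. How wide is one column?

Margins: 4% × 1680 = 67.2 px each, so content = 1680 − 134.4 = 1545.6 px.
8c + 7·24 = 1545.6 → 8c = 1377.6 → c = 172.2 px.

172.2 px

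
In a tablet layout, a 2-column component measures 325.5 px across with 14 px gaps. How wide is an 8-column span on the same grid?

2 columns + 1 gap: 2c + 1·14 = 325.5.
2c = 325.5 − 14 = 311.5, so c = 155.75 px.
Span of 8: 8·155.75 + 7·14 = 1246 + 98 = 1344 px.

1344 px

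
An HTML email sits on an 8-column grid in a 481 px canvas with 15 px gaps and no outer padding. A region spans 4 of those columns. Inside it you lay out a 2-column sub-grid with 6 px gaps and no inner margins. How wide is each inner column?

8c + 7·15 = 481 → 8c = 376 → c = 47 px.
4-column span = 4·47 + 3·15 = 233 px.
2d + 1·6 = 233 → 2d = 227 → d = 113.5 px.

113.5 px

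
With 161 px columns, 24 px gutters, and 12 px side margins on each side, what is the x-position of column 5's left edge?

752 px

Before column 5: the margin + 4 columns + 4 gutters.
Offset = 12 + 4·(161 + 24) = 12 + 740 = 752 px.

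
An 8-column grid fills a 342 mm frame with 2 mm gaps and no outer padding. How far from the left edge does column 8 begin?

Subtracting 7 gaps of 2 leaves 328 for 8 columns, so c = 41 mm.
No margin, so column 8 starts at 7·(column + gutter) = 7·43 = 301 mm.

301 mm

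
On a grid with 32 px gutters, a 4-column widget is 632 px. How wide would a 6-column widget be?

4 columns + 3 gutters: 4c + 3·32 = 632.
4c = 632 − 96 = 536, so c = 134 px.
Span of 6: 6·134 + 5·32 = 804 + 160 = 964 px.

964 px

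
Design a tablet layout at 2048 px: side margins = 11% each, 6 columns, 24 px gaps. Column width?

Each margin = 11% of 2048 = 225.28 px; content = 2048 − 2·225.28 = 1597.44 px.
6 columns + 5 gaps: 6c + 5·24 = 1597.44.
6c = 1597.44 − 120 = 1477.44, so c = 246.24 px.

246.24 px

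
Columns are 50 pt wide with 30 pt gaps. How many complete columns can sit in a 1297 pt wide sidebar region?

16 columns

k columns need k·50 + (k−1)·30 = k·80 − 30.
k·80 − 30 ≤ 1297 → k ≤ 1327 / 80 ≈ 16.59, so k = 16.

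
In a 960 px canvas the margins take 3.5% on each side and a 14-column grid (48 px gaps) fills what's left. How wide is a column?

19.2 px

Margins: 3.5% × 960 = 33.6 px each, so content = 960 − 67.2 = 892.8 px.
Subtracting 13 gaps of 48 leaves 268.8 for 14 columns, so c = 19.2 px.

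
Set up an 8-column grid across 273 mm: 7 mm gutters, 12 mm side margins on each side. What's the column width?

Content width = 273 − 2·12 = 249 mm.
8 columns + 7 gutters: 8c + 7·7 = 249.
8c = 249 − 49 = 200, so c = 25 mm.

25 mm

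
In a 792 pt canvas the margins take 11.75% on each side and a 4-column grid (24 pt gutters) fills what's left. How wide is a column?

Each margin = 11.75% of 792 = 93.06 pt; content = 792 − 2·93.06 = 605.88 pt.
4c + 3·24 = 605.88 → 4c = 533.88 → c = 133.47 pt.

133.47 pt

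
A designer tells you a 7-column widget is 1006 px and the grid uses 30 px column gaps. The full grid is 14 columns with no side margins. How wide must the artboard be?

Subtracting 6 column gaps of 30 leaves 826 for 7 columns, so c = 118 px.
Total width: 14·118 + 13·30 = 2042 px.

2042 px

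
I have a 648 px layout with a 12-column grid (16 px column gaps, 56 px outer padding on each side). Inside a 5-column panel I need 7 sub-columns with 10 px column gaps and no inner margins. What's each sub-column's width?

Inside the margins: 648 − 112 = 536 px.
Subtracting 11 column gaps of 16 leaves 360 for 12 columns, so c = 30 px.
5-column span = 5·30 + 4·16 = 214 px.
7d + 6·10 = 214 → 7d = 154 → d = 22 px.

22 px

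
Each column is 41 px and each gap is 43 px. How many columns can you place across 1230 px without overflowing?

15 columns: 15·41 + 14·43 = 1217 px ≤ 1230.
16 columns: 1301 px > 1230. So 15.

15 columns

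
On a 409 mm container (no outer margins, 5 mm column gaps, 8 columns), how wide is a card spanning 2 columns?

8c + 7·5 = 409 → 8c = 374 → c = 46.75 mm.
2 columns plus 1 column gap: 93.5 + 5 = 98.5 mm.

98.5 mm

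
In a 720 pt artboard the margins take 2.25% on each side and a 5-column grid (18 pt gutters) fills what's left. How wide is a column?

123.12 pt

Margins: 2.25% × 720 = 16.2 pt each, so content = 720 − 32.4 = 687.6 pt.
Subtracting 4 gutters of 18 leaves 615.6 for 5 columns, so c = 123.12 pt.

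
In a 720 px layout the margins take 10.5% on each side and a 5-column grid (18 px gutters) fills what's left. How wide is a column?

Margins: 10.5% × 720 = 75.6 px each, so content = 720 − 151.2 = 568.8 px.
5c + 4·18 = 568.8 → 5c = 496.8 → c = 99.36 px.

99.36 px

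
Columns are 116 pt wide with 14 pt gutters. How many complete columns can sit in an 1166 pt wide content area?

9 columns

Each extra column adds 116 + 14 = 130 pt.
(1166 + 14) / 130 = 9.08, so 9 columns fit.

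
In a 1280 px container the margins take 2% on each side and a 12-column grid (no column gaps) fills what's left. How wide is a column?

102.4 px

Margins: 2% × 1280 = 25.6 px each, so content = 1280 − 51.2 = 1228.8 px.
With no column gaps, each column is 1228.8/12 = 102.4 px.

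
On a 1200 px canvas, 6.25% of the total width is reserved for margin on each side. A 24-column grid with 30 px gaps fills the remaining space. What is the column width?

1200 × (1 − 2·6.25%) = 1200 × 87.5% = 1050 px for the columns.
24c + 23·30 = 1050 → 24c = 360 → c = 15 px.

15 px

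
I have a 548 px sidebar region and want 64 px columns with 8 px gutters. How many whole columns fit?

7 columns: 7·64 + 6·8 = 496 px ≤ 548.
8 columns: 568 px > 548. So 7.

7 columns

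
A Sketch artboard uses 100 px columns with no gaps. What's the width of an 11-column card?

11-column span = 11·100 = 1100 px.

1100 px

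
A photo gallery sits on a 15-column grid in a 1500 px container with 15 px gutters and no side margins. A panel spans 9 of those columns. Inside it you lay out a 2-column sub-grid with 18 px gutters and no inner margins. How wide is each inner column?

15 columns + 14 gutters: 15c + 14·15 = 1500.
15c = 1500 − 210 = 1290, so c = 86 px.
9-column span = 9·86 + 8·15 = 894 px.
894 − 1·18 = 876; ÷2 gives d = 438 px.

438 px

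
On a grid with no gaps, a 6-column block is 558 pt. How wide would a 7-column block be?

651 pt

With no gaps, each column is 558/6 = 93 pt.
7-column span = 7·93 = 651 pt.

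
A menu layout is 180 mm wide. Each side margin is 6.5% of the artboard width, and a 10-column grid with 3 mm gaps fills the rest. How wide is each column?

12.96 mm

Margins: 6.5% × 180 = 11.7 mm each, so content = 180 − 23.4 = 156.6 mm.
10 columns + 9 gaps: 10c + 9·3 = 156.6.
10c = 156.6 − 27 = 129.6, so c = 12.96 mm.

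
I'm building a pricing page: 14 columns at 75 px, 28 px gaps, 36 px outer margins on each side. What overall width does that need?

Total width: 2·36 + 14·75 + 13·28 = 1486 px.

1486 px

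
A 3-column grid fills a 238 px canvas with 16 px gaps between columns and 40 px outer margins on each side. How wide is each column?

Inside the margins: 238 − 80 = 158 px.
3 columns + 2 gaps: 3c + 2·16 = 158.
3c = 158 − 32 = 126, so c = 42 px.

42 px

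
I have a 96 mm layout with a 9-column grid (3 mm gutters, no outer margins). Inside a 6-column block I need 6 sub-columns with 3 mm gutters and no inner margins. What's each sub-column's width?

8 mm

Subtracting 8 gutters of 3 leaves 72 for 9 columns, so c = 8 mm.
Span of 6: 6·8 + 5·3 = 48 + 15 = 63 mm.
6d + 5·3 = 63 → 6d = 48 → d = 8 mm.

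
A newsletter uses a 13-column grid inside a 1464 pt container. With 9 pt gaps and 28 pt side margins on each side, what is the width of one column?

Inside the margins: 1464 − 56 = 1408 pt.
13c + 12·9 = 1408 → 13c = 1300 → c = 100 pt.

100 pt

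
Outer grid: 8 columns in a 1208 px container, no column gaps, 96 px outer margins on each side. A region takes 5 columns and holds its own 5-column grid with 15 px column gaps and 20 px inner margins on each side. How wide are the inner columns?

Take off 192 px of margins, leaving 1016 px.
1016 / 8 = 127 px per column.
5-column span = 5·127 = 635 px.
Inner content = 635 − 2·20 = 595 px.
5d + 4·15 = 595 → 5d = 535 → d = 107 px.

107 px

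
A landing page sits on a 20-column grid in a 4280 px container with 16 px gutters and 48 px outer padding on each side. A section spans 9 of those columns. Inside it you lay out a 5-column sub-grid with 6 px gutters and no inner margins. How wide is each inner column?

370 px

Inside the margins: 4280 − 96 = 4184 px.
Subtracting 19 gutters of 16 leaves 3880 for 20 columns, so c = 194 px.
Span of 9: 9·194 + 8·16 = 1746 + 128 = 1874 px.
Subtracting 4 gutters of 6 leaves 1850 for 5 columns, so d = 370 px.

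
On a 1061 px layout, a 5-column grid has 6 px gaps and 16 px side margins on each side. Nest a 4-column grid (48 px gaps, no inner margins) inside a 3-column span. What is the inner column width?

117.75 px

Subtract both margins: 1061 − 2·16 = 1029 px.
5 columns + 4 gaps: 5c + 4·6 = 1029.
5c = 1029 − 24 = 1005, so c = 201 px.
Span of 3: 3·201 + 2·6 = 603 + 12 = 615 px.
4d + 3·48 = 615 → 4d = 471 → d = 117.75 px.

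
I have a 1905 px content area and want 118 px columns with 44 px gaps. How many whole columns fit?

k columns need k·118 + (k−1)·44 = k·162 − 44.
k·162 − 44 ≤ 1905 → k ≤ 1949 / 162 ≈ 12.03, so k = 12.

12 columns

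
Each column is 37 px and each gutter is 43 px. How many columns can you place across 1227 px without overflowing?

15 columns

15 columns: 15·37 + 14·43 = 1157 px ≤ 1227.
16 columns: 1237 px > 1227. So 15.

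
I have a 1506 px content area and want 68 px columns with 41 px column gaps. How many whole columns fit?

14 columns

Each extra column adds 68 + 41 = 109 px.
(1506 + 41) / 109 = 14.19, so 14 columns fit.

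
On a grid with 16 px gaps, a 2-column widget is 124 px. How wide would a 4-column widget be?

264 px

Subtracting 1 gap of 16 leaves 108 for 2 columns, so c = 54 px.
4-column span = 4·54 + 3·16 = 264 px.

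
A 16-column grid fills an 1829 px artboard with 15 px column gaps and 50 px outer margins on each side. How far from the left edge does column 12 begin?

Take off 100 px of margins, leaving 1729 px.
16 columns + 15 column gaps: 16c + 15·15 = 1729.
16c = 1729 − 225 = 1504, so c = 94 px.
Each column+gutter stride is 109 px; 11 of them past the 50 px margin is 50 + 1199 = 1249 px.

1249 px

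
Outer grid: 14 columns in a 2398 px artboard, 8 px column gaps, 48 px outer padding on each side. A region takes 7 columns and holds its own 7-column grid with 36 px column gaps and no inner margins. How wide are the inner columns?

133 px

Take off 96 px of margins, leaving 2302 px.
Subtracting 13 column gaps of 8 leaves 2198 for 14 columns, so c = 157 px.
7 columns plus 6 column gaps: 1099 + 48 = 1147 px.
7 columns + 6 column gaps: 7d + 6·36 = 1147.
7d = 1147 − 216 = 931, so d = 133 px.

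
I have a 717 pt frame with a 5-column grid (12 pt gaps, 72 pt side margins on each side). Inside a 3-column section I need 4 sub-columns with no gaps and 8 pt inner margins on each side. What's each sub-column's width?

Outer content = 717 − 2·72 = 573 pt.
573 − 4·12 = 525; ÷5 gives c = 105 pt.
3 columns plus 2 gaps: 315 + 24 = 339 pt.
Inner content = 339 − 2·8 = 323 pt.
4d = 323 → d = 80.75 pt.

80.75 pt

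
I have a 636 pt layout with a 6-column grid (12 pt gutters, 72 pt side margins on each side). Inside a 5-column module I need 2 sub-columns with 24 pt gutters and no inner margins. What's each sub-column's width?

192 pt

Subtract both margins: 636 − 2·72 = 492 pt.
492 − 5·12 = 432; ÷6 gives c = 72 pt.
5-column span = 5·72 + 4·12 = 408 pt.
Subtracting 1 gutter of 24 leaves 384 for 2 columns, so d = 192 pt.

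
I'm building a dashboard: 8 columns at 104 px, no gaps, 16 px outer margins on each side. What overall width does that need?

864 px

Frame = 2·16 + 8·104 = 32 + 832 = 864 px.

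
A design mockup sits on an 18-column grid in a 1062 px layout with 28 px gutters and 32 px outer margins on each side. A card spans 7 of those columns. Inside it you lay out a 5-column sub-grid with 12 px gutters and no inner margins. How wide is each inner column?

Inside the margins: 1062 − 64 = 998 px.
998 − 17·28 = 522; ÷18 gives c = 29 px.
7-column span = 7·29 + 6·28 = 371 px.
5d + 4·12 = 371 → 5d = 323 → d = 64.6 px.

64.6 px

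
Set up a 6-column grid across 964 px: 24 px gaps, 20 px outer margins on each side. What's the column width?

134 px

Subtract both margins: 964 − 2·20 = 924 px.
6c + 5·24 = 924 → 6c = 804 → c = 134 px.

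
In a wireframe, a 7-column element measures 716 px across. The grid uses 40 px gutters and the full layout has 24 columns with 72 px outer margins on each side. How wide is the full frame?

716 − 6·40 = 476; ÷7 gives c = 68 px.
Total width: 2·72 + 24·68 + 23·40 = 2696 px.

2696 px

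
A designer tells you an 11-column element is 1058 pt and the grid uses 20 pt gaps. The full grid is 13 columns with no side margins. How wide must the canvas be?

1058 − 10·20 = 858; ÷11 gives c = 78 pt.
Summing: 1014 + 240 = 1254 pt.

1254 pt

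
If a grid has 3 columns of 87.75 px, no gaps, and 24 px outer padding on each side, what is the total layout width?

Summing: 48 + 263.25 = 311.25 px.

311.25 px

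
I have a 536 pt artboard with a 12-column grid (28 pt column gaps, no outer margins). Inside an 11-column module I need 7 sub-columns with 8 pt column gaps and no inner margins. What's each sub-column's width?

536 − 11·28 = 228; ÷12 gives c = 19 pt.
11 columns plus 10 column gaps: 209 + 280 = 489 pt.
Subtracting 6 column gaps of 8 leaves 441 for 7 columns, so d = 63 pt.

63 pt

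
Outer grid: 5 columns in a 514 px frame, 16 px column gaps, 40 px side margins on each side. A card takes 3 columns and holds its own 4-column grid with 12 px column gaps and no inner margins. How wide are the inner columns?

54.5 px

Outer content = 514 − 2·40 = 434 px.
Subtracting 4 column gaps of 16 leaves 370 for 5 columns, so c = 74 px.
3-column span = 3·74 + 2·16 = 254 px.
254 − 3·12 = 218; ÷4 gives d = 54.5 px.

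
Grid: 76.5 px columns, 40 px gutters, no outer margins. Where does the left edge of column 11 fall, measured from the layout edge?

1165 px

No margin, so column 11 starts at 10·(column + gutter) = 10·116.5 = 1165 px.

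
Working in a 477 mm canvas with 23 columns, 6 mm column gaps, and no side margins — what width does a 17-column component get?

351 mm

23c + 22·6 = 477 → 23c = 345 → c = 15 mm.
Span of 17: 17·15 + 16·6 = 255 + 96 = 351 mm.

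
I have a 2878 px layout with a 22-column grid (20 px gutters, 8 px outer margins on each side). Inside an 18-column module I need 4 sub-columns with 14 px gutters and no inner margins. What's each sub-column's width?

574 px

Take off 16 px of margins, leaving 2862 px.
Subtracting 21 gutters of 20 leaves 2442 for 22 columns, so c = 111 px.
18-column span = 18·111 + 17·20 = 2338 px.
2338 − 3·14 = 2296; ÷4 gives d = 574 px.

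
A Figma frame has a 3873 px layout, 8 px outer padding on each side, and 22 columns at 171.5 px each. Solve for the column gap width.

4 px

Inside the margins: 3873 − 16 = 3857 px.
22·171.5 + 21g = 3857 → 21g = 84 → g = 4 px.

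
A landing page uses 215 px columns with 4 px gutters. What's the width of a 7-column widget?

7-column span = 7·215 + 6·4 = 1529 px.

1529 px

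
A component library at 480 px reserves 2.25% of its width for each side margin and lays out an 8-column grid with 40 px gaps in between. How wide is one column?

22.3 px

Each margin = 2.25% of 480 = 10.8 px; content = 480 − 2·10.8 = 458.4 px.
458.4 − 7·40 = 178.4; ÷8 gives c = 22.3 px.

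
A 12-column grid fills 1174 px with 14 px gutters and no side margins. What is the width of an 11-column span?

1075 px

1174 − 11·14 = 1020; ÷12 gives c = 85 px.
11-column span = 11·85 + 10·14 = 1075 px.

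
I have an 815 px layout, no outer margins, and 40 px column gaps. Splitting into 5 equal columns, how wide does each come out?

Subtracting 4 column gaps of 40 leaves 655 for 5 columns, so c = 131 px.

131 px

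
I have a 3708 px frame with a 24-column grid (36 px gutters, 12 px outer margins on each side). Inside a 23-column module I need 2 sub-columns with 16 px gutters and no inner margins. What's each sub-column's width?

Inside the margins: 3708 − 24 = 3684 px.
24c + 23·36 = 3684 → 24c = 2856 → c = 119 px.
23-column span = 23·119 + 22·36 = 3529 px.
2 columns + 1 gutter: 2d + 1·16 = 3529.
2d = 3529 − 16 = 3513, so d = 1756.5 px.

1756.5 px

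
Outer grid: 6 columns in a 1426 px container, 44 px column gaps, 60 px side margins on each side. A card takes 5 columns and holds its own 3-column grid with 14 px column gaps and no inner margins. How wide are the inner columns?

351 px

Subtract both margins: 1426 − 2·60 = 1306 px.
Subtracting 5 column gaps of 44 leaves 1086 for 6 columns, so c = 181 px.
5-column span = 5·181 + 4·44 = 1081 px.
Subtracting 2 column gaps of 14 leaves 1053 for 3 columns, so d = 351 px.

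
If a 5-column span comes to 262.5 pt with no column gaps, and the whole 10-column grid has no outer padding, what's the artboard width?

5c = 262.5 → c = 52.5 pt.
Summing: 525 = 525 pt.

525 pt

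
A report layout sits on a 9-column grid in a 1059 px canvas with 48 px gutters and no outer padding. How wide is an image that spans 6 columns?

690 px

9c + 8·48 = 1059 → 9c = 675 → c = 75 px.
6-column span = 6·75 + 5·48 = 690 px.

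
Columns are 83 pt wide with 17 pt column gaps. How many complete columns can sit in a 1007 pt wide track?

Each extra column adds 83 + 17 = 100 pt.
(1007 + 17) / 100 = 10.24, so 10 columns fit.

10 columns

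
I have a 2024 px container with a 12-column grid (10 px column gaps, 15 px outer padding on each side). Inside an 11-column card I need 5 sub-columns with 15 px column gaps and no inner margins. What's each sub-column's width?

353.4 px

Inside the margins: 2024 − 30 = 1994 px.
Subtracting 11 column gaps of 10 leaves 1884 for 12 columns, so c = 157 px.
Span of 11: 11·157 + 10·10 = 1727 + 100 = 1827 px.
Subtracting 4 column gaps of 15 leaves 1767 for 5 columns, so d = 353.4 px.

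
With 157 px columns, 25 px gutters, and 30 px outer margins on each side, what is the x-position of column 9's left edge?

Before column 9: the margin + 8 columns + 8 gutters.
Offset = 30 + 8·(157 + 25) = 30 + 1456 = 1486 px.

1486 px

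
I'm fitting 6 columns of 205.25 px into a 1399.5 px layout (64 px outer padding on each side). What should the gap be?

Content width = 1399.5 − 2·64 = 1271.5 px.
6 columns take 6·205.25 = 1231.5 px; remaining 40 splits into 5 gaps.
g = 40 / 5 = 8 px.

8 px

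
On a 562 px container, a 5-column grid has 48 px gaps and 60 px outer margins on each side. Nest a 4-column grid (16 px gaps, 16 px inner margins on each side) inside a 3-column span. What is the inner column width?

41.5 px

Inside the margins: 562 − 120 = 442 px.
5c + 4·48 = 442 → 5c = 250 → c = 50 px.
3-column span = 3·50 + 2·48 = 246 px.
Inner content = 246 − 2·16 = 214 px.
Subtracting 3 gaps of 16 leaves 166 for 4 columns, so d = 41.5 px.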